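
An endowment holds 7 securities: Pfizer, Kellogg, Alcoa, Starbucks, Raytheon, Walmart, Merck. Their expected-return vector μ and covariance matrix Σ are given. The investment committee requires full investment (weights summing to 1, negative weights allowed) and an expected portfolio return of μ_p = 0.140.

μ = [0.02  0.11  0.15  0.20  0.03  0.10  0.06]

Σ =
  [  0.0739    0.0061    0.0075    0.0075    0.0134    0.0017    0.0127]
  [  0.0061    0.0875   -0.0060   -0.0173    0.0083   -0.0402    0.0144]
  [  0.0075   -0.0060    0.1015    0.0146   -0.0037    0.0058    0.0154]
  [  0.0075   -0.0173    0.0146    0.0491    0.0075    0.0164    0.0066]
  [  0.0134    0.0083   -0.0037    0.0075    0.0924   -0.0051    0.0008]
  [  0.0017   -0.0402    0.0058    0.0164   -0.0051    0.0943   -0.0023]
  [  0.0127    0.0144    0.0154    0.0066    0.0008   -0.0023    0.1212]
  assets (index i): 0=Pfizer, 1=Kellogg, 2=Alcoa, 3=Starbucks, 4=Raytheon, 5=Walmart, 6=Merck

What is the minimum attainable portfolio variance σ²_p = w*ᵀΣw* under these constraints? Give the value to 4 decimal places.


0.0140

x=Σ⁻¹μ = [-0.5150  2.9543  0.9846  4.4378  -0.1035  1.4878  -0.1399]
y=Σ⁻¹𝟙 = [6.9435  21.1963  6.8760  17.5782  7.6428  16.5324  3.4372]
a=μᵀx=1.487217  b=𝟙ᵀx=9.106273  c=𝟙ᵀy=80.206535  D=ac−b²=36.360319
λ₁=(c·0.140−b)/D = (80.206535·0.140−9.106273)/36.360319 = 0.058378
λ₂=(a−b·0.140)/D = (1.487217−9.106273·0.140)/36.360319 = 0.005840
w* = 0.058378·x + 0.005840·y:
  w_0 = 0.058378·-0.5150 + 0.005840·6.9435 = 0.0105  (Pfizer)
  w_1 = 0.058378·2.9543 + 0.005840·21.1963 = 0.2963  (Kellogg)
  w_2 = 0.058378·0.9846 + 0.005840·6.8760 = 0.0976  (Alcoa)
  w_3 = 0.058378·4.4378 + 0.005840·17.5782 = 0.3617  (Starbucks)
  w_4 = 0.058378·-0.1035 + 0.005840·7.6428 = 0.0386  (Raytheon)
  w_5 = 0.058378·1.4878 + 0.005840·16.5324 = 0.1834  (Walmart)
  w_6 = 0.058378·-0.1399 + 0.005840·3.4372 = 0.0119  (Merck)
Σw_i=1.0000  μᵀw=0.1400
σ²=wᵀΣw=λ₁·μ_p+λ₂ = 0.058378·0.140 + 0.005840 = 0.014013 ≈ 0.0140


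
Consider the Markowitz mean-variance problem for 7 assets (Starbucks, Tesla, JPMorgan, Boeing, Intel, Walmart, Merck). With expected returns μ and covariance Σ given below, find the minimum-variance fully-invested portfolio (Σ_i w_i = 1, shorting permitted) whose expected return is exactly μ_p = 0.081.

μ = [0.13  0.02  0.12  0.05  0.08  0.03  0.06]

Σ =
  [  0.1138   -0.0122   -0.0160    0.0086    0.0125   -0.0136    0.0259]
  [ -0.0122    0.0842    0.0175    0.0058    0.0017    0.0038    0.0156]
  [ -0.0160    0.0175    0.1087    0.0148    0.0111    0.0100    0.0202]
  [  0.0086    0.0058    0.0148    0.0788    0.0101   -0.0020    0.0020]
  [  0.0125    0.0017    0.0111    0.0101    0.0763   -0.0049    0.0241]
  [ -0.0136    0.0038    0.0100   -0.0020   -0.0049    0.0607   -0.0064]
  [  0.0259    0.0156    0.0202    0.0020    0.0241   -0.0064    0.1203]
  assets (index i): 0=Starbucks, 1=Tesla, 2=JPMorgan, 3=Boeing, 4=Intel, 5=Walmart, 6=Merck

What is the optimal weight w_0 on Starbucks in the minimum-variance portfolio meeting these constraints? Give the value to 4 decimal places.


x=Σ⁻¹μ = [1.3285  0.1574  1.1361  0.1924  0.7129  0.6472  -0.1100]
y=Σ⁻¹𝟙 = [10.3676  10.2157  4.5911  9.1181  9.5920  18.7831  2.9109]
a=μᵀx=0.391648  b=𝟙ᵀx=4.064449  c=𝟙ᵀy=65.578520  D=ac−b²=9.163957
λ₁=(c·0.081−b)/D = (65.578520·0.081−4.064449)/9.163957 = 0.136122
λ₂=(a−b·0.081)/D = (0.391648−4.064449·0.081)/9.163957 = 0.006812
w* = 0.136122·x + 0.006812·y:
  w_0 = 0.136122·1.3285 + 0.006812·10.3676 = 0.2515  (Starbucks)
  w_1 = 0.136122·0.1574 + 0.006812·10.2157 = 0.0910  (Tesla)
  w_2 = 0.136122·1.1361 + 0.006812·4.5911 = 0.1859  (JPMorgan)
  w_3 = 0.136122·0.1924 + 0.006812·9.1181 = 0.0883  (Boeing)
  w_4 = 0.136122·0.7129 + 0.006812·9.5920 = 0.1624  (Intel)
  w_5 = 0.136122·0.6472 + 0.006812·18.7831 = 0.2160  (Walmart)
  w_6 = 0.136122·-0.1100 + 0.006812·2.9109 = 0.0049  (Merck)
Σw_i=1.0000  μᵀw=0.0810
σ²=wᵀΣw=λ₁·μ_p+λ₂ = 0.136122·0.081 + 0.006812 = 0.017838 ≈ 0.0178

0.2515


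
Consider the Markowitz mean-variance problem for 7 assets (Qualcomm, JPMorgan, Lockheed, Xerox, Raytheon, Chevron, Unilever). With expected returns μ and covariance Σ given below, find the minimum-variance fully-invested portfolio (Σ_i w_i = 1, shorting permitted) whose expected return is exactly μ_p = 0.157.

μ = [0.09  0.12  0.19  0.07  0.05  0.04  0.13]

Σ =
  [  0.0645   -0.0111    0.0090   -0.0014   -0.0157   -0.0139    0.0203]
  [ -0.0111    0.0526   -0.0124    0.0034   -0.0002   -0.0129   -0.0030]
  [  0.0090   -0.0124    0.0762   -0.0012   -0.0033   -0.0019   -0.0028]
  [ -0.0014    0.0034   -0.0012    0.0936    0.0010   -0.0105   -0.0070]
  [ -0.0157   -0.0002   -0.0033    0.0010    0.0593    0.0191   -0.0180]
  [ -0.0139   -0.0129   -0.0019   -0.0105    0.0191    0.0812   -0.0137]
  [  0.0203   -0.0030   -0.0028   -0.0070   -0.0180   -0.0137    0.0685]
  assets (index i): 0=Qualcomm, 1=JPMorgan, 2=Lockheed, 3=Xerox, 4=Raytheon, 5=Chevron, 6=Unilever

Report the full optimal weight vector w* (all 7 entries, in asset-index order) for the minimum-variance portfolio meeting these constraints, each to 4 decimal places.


u=Σ⁻¹μ = [1.5832  3.8457  3.1582  1.0306  1.7017  1.6206  2.6028]
v=Σ⁻¹𝟙 = [22.5350  34.0095  18.5901  13.9033  23.3630  22.0485  22.1393]
a=μᵀu=1.764451  b=𝟙ᵀu=15.542843  c=𝟙ᵀv=156.588702  D=ac−b²=34.713206
λ₁=(c·0.157−b)/D = (156.588702·0.157−15.542843)/34.713206 = 0.260465
λ₂=(a−b·0.157)/D = (1.764451−15.542843·0.157)/34.713206 = -0.019467
w* = 0.260465·u + -0.019467·v:
  w_0 = 0.260465·1.5832 + -0.019467·22.5350 = -0.0263  (Qualcomm)
  w_1 = 0.260465·3.8457 + -0.019467·34.0095 = 0.3396  (JPMorgan)
  w_2 = 0.260465·3.1582 + -0.019467·18.5901 = 0.4607  (Lockheed)
  w_3 = 0.260465·1.0306 + -0.019467·13.9033 = -0.0022  (Xerox)
  w_4 = 0.260465·1.7017 + -0.019467·23.3630 = -0.0116  (Raytheon)
  w_5 = 0.260465·1.6206 + -0.019467·22.0485 = -0.0071  (Chevron)
  w_6 = 0.260465·2.6028 + -0.019467·22.1393 = 0.2469  (Unilever)
Σw_i=1.0000  μᵀw=0.1570
σ²=wᵀΣw=λ₁·μ_p+λ₂ = 0.260465·0.157 + -0.019467 = 0.021426 ≈ 0.0214

-0.0263  0.3396  0.4607  -0.0022  -0.0116  -0.0071  0.2469


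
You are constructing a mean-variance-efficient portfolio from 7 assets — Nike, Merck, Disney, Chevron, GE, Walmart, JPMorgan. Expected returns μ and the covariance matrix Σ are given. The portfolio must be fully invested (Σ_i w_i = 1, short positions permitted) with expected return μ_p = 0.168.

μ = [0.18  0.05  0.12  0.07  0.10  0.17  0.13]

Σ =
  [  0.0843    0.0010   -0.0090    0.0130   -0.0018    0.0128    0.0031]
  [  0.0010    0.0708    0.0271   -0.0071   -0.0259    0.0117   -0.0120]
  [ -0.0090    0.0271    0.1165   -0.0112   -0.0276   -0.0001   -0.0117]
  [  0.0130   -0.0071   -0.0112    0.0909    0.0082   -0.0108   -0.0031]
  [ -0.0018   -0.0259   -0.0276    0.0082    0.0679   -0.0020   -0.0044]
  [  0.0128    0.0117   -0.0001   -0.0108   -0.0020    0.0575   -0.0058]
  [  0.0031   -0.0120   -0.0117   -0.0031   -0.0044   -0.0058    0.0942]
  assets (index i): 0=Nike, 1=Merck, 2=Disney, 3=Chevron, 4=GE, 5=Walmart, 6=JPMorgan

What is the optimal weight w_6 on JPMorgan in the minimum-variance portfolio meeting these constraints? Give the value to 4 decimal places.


0.1677

g=Σ⁻¹μ = [1.7217  0.9231  1.8969  0.9929  2.7368  2.8736  2.0140]
h=Σ⁻¹𝟙 = [8.5744  20.5636  14.2830  13.1208  28.6424  16.5507  17.5158]
a=μᵀg=1.677197  b=𝟙ᵀg=13.158901  c=𝟙ᵀh=119.250694  D=ac−b²=26.850291
λ₁=(c·0.168−b)/D = (119.250694·0.168−13.158901)/26.850291 = 0.256057
λ₂=(a−b·0.168)/D = (1.677197−13.158901·0.168)/26.850291 = -0.019869
w* = 0.256057·g + -0.019869·h:
  w_0 = 0.256057·1.7217 + -0.019869·8.5744 = 0.2705  (Nike)
  w_1 = 0.256057·0.9231 + -0.019869·20.5636 = -0.1722  (Merck)
  w_2 = 0.256057·1.8969 + -0.019869·14.2830 = 0.2019  (Disney)
  w_3 = 0.256057·0.9929 + -0.019869·13.1208 = -0.0065  (Chevron)
  w_4 = 0.256057·2.7368 + -0.019869·28.6424 = 0.1317  (GE)
  w_5 = 0.256057·2.8736 + -0.019869·16.5507 = 0.4069  (Walmart)
  w_6 = 0.256057·2.0140 + -0.019869·17.5158 = 0.1677  (JPMorgan)
Σw_i=1.0000  μᵀw=0.1680
σ²=wᵀΣw=λ₁·μ_p+λ₂ = 0.256057·0.168 + -0.019869 = 0.023148 ≈ 0.0231


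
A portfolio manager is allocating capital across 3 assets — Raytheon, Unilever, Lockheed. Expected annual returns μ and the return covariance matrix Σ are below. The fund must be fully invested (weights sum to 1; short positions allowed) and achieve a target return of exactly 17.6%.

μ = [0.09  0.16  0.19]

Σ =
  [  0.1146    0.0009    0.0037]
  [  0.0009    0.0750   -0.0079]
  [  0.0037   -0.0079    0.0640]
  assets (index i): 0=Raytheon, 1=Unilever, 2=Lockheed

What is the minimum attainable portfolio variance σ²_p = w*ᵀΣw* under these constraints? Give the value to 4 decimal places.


0.0300

x=Σ⁻¹μ = [0.6615  2.4661  3.2349]
y=Σ⁻¹𝟙 = [8.0587  15.0288  17.0142]
a=μᵀx=1.068755  b=𝟙ᵀx=6.362589  c=𝟙ᵀy=40.101672  D=ac−b²=2.376316
λ₁=(c·0.176−b)/D = (40.101672·0.176−6.362589)/2.376316 = 0.292598
λ₂=(a−b·0.176)/D = (1.068755−6.362589·0.176)/2.376316 = -0.021487
w* = 0.292598·x + -0.021487·y:
  w_0 = 0.292598·0.6615 + -0.021487·8.0587 = 0.0204  (Raytheon)
  w_1 = 0.292598·2.4661 + -0.021487·15.0288 = 0.3987  (Unilever)
  w_2 = 0.292598·3.2349 + -0.021487·17.0142 = 0.5809  (Lockheed)
Σw_i=1.0000  μᵀw=0.1760
σ²=wᵀΣw=λ₁·μ_p+λ₂ = 0.292598·0.176 + -0.021487 = 0.030010 ≈ 0.0300


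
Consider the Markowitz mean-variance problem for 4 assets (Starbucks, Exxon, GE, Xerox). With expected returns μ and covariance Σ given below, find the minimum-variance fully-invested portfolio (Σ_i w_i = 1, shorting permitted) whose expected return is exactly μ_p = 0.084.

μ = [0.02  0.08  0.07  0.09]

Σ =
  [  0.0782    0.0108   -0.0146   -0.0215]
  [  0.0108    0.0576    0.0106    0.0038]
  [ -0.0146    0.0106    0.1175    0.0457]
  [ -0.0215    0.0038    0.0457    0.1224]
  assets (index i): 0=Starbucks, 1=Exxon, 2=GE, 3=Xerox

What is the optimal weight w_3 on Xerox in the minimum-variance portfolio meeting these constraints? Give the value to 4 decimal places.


u=Σ⁻¹μ = [0.3143  1.2373  0.2698  0.6513]
v=Σ⁻¹𝟙 = [14.3152  13.0451  5.9834  8.0455]
a=μᵀu=0.182782  b=𝟙ᵀu=2.472842  c=𝟙ᵀv=41.389146  D=ac−b²=1.450265
λ₁=(c·0.084−b)/D = (41.389146·0.084−2.472842)/1.450265 = 0.692181
λ₂=(a−b·0.084)/D = (0.182782−2.472842·0.084)/1.450265 = -0.017194
w* = 0.692181·u + -0.017194·v:
  w_0 = 0.692181·0.3143 + -0.017194·14.3152 = -0.0286  (Starbucks)
  w_1 = 0.692181·1.2373 + -0.017194·13.0451 = 0.6322  (Exxon)
  w_2 = 0.692181·0.2698 + -0.017194·5.9834 = 0.0839  (GE)
  w_3 = 0.692181·0.6513 + -0.017194·8.0455 = 0.3125  (Xerox)
Σw_i=1.0000  μᵀw=0.0840
σ²=wᵀΣw=λ₁·μ_p+λ₂ = 0.692181·0.084 + -0.017194 = 0.040949 ≈ 0.0409

0.3125


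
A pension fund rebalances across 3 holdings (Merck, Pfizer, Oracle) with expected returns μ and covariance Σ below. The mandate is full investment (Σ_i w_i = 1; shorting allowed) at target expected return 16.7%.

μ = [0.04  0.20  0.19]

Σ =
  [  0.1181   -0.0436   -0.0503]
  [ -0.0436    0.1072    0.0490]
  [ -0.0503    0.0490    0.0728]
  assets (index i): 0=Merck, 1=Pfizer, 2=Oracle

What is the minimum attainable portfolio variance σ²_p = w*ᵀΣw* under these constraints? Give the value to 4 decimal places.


u=Σ⁻¹μ = [2.2024  1.2608  3.2830]
v=Σ⁻¹𝟙 = [21.1274  7.1786  23.5021]
a=μᵀu=0.964028  b=𝟙ᵀu=6.746228  c=𝟙ᵀv=51.808164  D=ac−b²=4.432935
λ₁=(c·0.167−b)/D = (51.808164·0.167−6.746228)/4.432935 = 0.429904
λ₂=(a−b·0.167)/D = (0.964028−6.746228·0.167)/4.432935 = -0.036678
w* = 0.429904·u + -0.036678·v:
  w_0 = 0.429904·2.2024 + -0.036678·21.1274 = 0.1719  (Merck)
  w_1 = 0.429904·1.2608 + -0.036678·7.1786 = 0.2787  (Pfizer)
  w_2 = 0.429904·3.2830 + -0.036678·23.5021 = 0.5494  (Oracle)
Σw_i=1.0000  μᵀw=0.1670
σ²=wᵀΣw=λ₁·μ_p+λ₂ = 0.429904·0.167 + -0.036678 = 0.035116 ≈ 0.0351

0.0351


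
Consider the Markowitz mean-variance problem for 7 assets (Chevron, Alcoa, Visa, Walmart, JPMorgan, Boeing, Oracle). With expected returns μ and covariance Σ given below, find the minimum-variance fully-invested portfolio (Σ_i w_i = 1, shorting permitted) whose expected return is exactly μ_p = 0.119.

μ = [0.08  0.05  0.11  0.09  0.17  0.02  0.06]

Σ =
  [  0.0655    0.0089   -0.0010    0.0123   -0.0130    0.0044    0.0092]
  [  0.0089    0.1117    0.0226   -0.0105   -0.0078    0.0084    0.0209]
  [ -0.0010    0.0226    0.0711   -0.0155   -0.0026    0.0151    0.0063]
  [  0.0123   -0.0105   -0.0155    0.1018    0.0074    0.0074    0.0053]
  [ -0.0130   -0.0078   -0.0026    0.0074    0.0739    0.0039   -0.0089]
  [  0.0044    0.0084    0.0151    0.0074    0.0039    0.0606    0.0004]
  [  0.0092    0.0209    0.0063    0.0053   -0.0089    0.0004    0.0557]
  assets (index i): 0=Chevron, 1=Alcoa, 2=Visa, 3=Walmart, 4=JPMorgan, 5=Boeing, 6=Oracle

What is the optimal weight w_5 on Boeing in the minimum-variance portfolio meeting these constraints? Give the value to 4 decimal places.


p=Σ⁻¹μ = [1.5319  0.0774  1.8406  0.7793  2.7068  -0.5262  0.9491]
q=Σ⁻¹𝟙 = [14.2152  3.8196  11.9370  7.5699  17.3620  9.8262  14.8054]
a=μᵀp=0.905609  b=𝟙ᵀp=7.358946  c=𝟙ᵀq=79.535281  D=ac−b²=17.873752
λ₁=(c·0.119−b)/D = (79.535281·0.119−7.358946)/17.873752 = 0.117813
λ₂=(a−b·0.119)/D = (0.905609−7.358946·0.119)/17.873752 = 0.001673
w* = 0.117813·p + 0.001673·q:
  w_0 = 0.117813·1.5319 + 0.001673·14.2152 = 0.2043  (Chevron)
  w_1 = 0.117813·0.0774 + 0.001673·3.8196 = 0.0155  (Alcoa)
  w_2 = 0.117813·1.8406 + 0.001673·11.9370 = 0.2368  (Visa)
  w_3 = 0.117813·0.7793 + 0.001673·7.5699 = 0.1045  (Walmart)
  w_4 = 0.117813·2.7068 + 0.001673·17.3620 = 0.3479  (JPMorgan)
  w_5 = 0.117813·-0.5262 + 0.001673·9.8262 = -0.0456  (Boeing)
  w_6 = 0.117813·0.9491 + 0.001673·14.8054 = 0.1366  (Oracle)
Σw_i=1.0000  μᵀw=0.1190
σ²=wᵀΣw=λ₁·μ_p+λ₂ = 0.117813·0.119 + 0.001673 = 0.015692 ≈ 0.0157

-0.0456


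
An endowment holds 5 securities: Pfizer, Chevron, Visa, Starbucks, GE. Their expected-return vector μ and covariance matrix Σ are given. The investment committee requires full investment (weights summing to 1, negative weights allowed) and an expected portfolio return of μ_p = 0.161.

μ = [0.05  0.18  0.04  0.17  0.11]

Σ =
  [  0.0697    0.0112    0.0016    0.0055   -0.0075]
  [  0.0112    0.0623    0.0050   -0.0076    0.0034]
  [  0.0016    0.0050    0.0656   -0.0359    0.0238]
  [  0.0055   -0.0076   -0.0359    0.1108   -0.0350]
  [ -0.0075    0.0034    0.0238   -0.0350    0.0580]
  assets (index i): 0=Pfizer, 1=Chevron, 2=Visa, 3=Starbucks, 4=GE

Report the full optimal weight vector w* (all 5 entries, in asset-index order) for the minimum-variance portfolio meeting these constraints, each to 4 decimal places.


p=Σ⁻¹μ = [0.3335  2.9524  0.8544  3.0201  3.2385]
q=Σ⁻¹𝟙 = [12.5826  13.8255  17.4006  22.7775  24.6628]
a=μᵀp=1.451924  b=𝟙ᵀp=10.398824  c=𝟙ᵀq=91.248982  D=ac−b²=24.351091
λ₁=(c·0.161−b)/D = (91.248982·0.161−10.398824)/24.351091 = 0.176266
λ₂=(a−b·0.161)/D = (1.451924−10.398824·0.161)/24.351091 = -0.009128
w* = 0.176266·p + -0.009128·q:
  w_0 = 0.176266·0.3335 + -0.009128·12.5826 = -0.0561  (Pfizer)
  w_1 = 0.176266·2.9524 + -0.009128·13.8255 = 0.3942  (Chevron)
  w_2 = 0.176266·0.8544 + -0.009128·17.4006 = -0.0082  (Visa)
  w_3 = 0.176266·3.0201 + -0.009128·22.7775 = 0.3244  (Starbucks)
  w_4 = 0.176266·3.2385 + -0.009128·24.6628 = 0.3457  (GE)
Σw_i=1.0000  μᵀw=0.1610
σ²=wᵀΣw=λ₁·μ_p+λ₂ = 0.176266·0.161 + -0.009128 = 0.019250 ≈ 0.0193

-0.0561  0.3942  -0.0082  0.3244  0.3457


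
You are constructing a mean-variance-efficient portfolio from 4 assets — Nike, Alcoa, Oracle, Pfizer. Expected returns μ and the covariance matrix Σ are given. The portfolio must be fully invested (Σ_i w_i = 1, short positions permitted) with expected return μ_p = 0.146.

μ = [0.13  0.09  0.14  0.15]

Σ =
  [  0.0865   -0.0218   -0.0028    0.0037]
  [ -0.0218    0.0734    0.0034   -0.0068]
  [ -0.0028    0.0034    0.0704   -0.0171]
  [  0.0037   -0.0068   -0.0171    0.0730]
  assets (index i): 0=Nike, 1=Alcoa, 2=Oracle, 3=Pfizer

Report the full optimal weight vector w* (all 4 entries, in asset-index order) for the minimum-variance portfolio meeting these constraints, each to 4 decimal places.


0.1579  -0.0577  0.4306  0.4692

g=Σ⁻¹μ = [1.9598  1.9411  2.6421  2.7552]
h=Σ⁻¹𝟙 = [16.2227  19.3457  18.5354  19.0203]
a=μᵀg=1.212629  b=𝟙ᵀg=9.298064  c=𝟙ᵀh=73.124074  D=ac−b²=2.218405
λ₁=(c·0.146−b)/D = (73.124074·0.146−9.298064)/2.218405 = 0.621190
λ₂=(a−b·0.146)/D = (1.212629−9.298064·0.146)/2.218405 = -0.065312
w* = 0.621190·g + -0.065312·h:
  w_0 = 0.621190·1.9598 + -0.065312·16.2227 = 0.1579  (Nike)
  w_1 = 0.621190·1.9411 + -0.065312·19.3457 = -0.0577  (Alcoa)
  w_2 = 0.621190·2.6421 + -0.065312·18.5354 = 0.4306  (Oracle)
  w_3 = 0.621190·2.7552 + -0.065312·19.0203 = 0.4692  (Pfizer)
Σw_i=1.0000  μᵀw=0.1460
σ²=wᵀΣw=λ₁·μ_p+λ₂ = 0.621190·0.146 + -0.065312 = 0.025382 ≈ 0.0254


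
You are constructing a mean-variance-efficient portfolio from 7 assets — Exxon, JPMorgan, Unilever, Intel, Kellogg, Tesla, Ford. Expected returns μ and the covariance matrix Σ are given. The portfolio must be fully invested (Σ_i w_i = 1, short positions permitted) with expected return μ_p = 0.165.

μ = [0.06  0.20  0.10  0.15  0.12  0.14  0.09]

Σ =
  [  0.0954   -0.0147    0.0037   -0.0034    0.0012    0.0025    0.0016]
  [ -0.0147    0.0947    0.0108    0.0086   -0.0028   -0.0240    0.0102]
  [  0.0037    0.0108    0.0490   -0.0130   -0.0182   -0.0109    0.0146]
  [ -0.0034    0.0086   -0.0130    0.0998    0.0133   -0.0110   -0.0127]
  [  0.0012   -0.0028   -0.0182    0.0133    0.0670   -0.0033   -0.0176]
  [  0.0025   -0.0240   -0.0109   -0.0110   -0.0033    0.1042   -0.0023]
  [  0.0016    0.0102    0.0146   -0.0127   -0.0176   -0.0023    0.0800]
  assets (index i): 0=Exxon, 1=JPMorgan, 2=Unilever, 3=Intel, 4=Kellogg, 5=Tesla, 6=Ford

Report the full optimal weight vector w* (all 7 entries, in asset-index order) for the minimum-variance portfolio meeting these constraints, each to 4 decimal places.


g=Σ⁻¹μ = [0.8014  2.2931  3.1952  1.8016  2.8241  2.4931  1.2125]
h=Σ⁻¹𝟙 = [10.5424  11.2867  29.9224  13.6321  25.0631  17.6061  13.5734]
a=μᵀg=1.893513  b=𝟙ᵀg=14.620961  c=𝟙ᵀh=121.626102  D=ac−b²=16.528099
λ₁=(c·0.165−b)/D = (121.626102·0.165−14.620961)/16.528099 = 0.329581
λ₂=(a−b·0.165)/D = (1.893513−14.620961·0.165)/16.528099 = -0.031398
w* = 0.329581·g + -0.031398·h:
  w_0 = 0.329581·0.8014 + -0.031398·10.5424 = -0.0669  (Exxon)
  w_1 = 0.329581·2.2931 + -0.031398·11.2867 = 0.4014  (JPMorgan)
  w_2 = 0.329581·3.1952 + -0.031398·29.9224 = 0.1136  (Unilever)
  w_3 = 0.329581·1.8016 + -0.031398·13.6321 = 0.1658  (Intel)
  w_4 = 0.329581·2.8241 + -0.031398·25.0631 = 0.1439  (Kellogg)
  w_5 = 0.329581·2.4931 + -0.031398·17.6061 = 0.2689  (Tesla)
  w_6 = 0.329581·1.2125 + -0.031398·13.5734 = -0.0266  (Ford)
Σw_i=1.0000  μᵀw=0.1650
σ²=wᵀΣw=λ₁·μ_p+λ₂ = 0.329581·0.165 + -0.031398 = 0.022983 ≈ 0.0230

-0.0669  0.4014  0.1136  0.1658  0.1439  0.2689  -0.0266


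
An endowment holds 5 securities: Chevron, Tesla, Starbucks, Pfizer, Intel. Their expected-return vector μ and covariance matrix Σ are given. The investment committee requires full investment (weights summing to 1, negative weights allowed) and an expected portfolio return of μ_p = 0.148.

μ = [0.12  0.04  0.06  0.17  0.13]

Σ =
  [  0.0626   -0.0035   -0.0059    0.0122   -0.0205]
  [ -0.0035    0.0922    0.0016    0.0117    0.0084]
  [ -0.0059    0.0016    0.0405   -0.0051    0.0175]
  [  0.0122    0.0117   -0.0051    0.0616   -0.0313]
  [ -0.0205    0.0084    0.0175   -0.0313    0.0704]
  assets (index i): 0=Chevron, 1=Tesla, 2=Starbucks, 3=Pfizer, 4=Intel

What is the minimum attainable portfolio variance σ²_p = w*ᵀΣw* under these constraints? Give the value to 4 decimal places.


x=Σ⁻¹μ = [2.5258  -0.5039  0.4629  4.7509  4.6394]
y=Σ⁻¹𝟙 = [21.7651  5.6158  19.4200  25.9775  26.5946]
a=μᵀx=1.721485  b=𝟙ᵀx=11.875111  c=𝟙ᵀy=99.372936  D=ac−b²=30.050722
λ₁=(c·0.148−b)/D = (99.372936·0.148−11.875111)/30.050722 = 0.094243
λ₂=(a−b·0.148)/D = (1.721485−11.875111·0.148)/30.050722 = -0.001199
w* = 0.094243·x + -0.001199·y:
  w_0 = 0.094243·2.5258 + -0.001199·21.7651 = 0.2119  (Chevron)
  w_1 = 0.094243·-0.5039 + -0.001199·5.6158 = -0.0542  (Tesla)
  w_2 = 0.094243·0.4629 + -0.001199·19.4200 = 0.0203  (Starbucks)
  w_3 = 0.094243·4.7509 + -0.001199·25.9775 = 0.4166  (Pfizer)
  w_4 = 0.094243·4.6394 + -0.001199·26.5946 = 0.4053  (Intel)
Σw_i=1.0000  μᵀw=0.1480
σ²=wᵀΣw=λ₁·μ_p+λ₂ = 0.094243·0.148 + -0.001199 = 0.012749 ≈ 0.0127

0.0127


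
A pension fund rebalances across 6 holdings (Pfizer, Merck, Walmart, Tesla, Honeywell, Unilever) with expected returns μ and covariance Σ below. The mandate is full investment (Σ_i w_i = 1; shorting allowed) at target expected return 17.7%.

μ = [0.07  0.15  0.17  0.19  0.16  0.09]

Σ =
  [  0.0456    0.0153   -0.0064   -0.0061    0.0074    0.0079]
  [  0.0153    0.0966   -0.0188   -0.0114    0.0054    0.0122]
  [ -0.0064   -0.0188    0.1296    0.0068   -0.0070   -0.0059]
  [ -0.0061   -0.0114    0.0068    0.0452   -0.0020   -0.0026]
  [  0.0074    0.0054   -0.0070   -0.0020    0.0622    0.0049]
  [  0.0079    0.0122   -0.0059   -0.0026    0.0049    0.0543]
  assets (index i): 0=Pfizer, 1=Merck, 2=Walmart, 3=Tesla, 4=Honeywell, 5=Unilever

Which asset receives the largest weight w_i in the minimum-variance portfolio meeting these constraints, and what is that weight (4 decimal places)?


Tesla (0.4570)

p=Σ⁻¹μ = [1.1237  1.9542  1.5907  4.7904  2.5051  1.2311]
q=Σ⁻¹𝟙 = [18.8743  9.9064  10.0740  27.1051  13.8276  14.5891]
a=μᵀp=2.063995  b=𝟙ᵀp=13.195142  c=𝟙ᵀq=94.376500  D=ac−b²=20.680824
λ₁=(c·0.177−b)/D = (94.376500·0.177−13.195142)/20.680824 = 0.169698
λ₂=(a−b·0.177)/D = (2.063995−13.195142·0.177)/20.680824 = -0.013130
w* = 0.169698·p + -0.013130·q:
  w_0 = 0.169698·1.1237 + -0.013130·18.8743 = -0.0571  (Pfizer)
  w_1 = 0.169698·1.9542 + -0.013130·9.9064 = 0.2016  (Merck)
  w_2 = 0.169698·1.5907 + -0.013130·10.0740 = 0.1377  (Walmart)
  w_3 = 0.169698·4.7904 + -0.013130·27.1051 = 0.4570  (Tesla)
  w_4 = 0.169698·2.5051 + -0.013130·13.8276 = 0.2435  (Honeywell)
  w_5 = 0.169698·1.2311 + -0.013130·14.5891 = 0.0174  (Unilever)
Σw_i=1.0000  μᵀw=0.1770
σ²=wᵀΣw=λ₁·μ_p+λ₂ = 0.169698·0.177 + -0.013130 = 0.016906 ≈ 0.0169


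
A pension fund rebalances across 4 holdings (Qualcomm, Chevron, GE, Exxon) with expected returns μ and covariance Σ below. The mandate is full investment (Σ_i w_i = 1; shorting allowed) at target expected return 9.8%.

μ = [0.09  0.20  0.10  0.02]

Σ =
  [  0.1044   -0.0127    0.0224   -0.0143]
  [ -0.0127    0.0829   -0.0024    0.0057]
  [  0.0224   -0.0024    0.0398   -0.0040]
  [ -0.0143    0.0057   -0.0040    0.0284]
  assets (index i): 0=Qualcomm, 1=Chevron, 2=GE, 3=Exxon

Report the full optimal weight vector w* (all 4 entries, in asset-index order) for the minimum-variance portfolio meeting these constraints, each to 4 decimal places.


p=Σ⁻¹μ = [0.8025  2.5388  2.3068  0.9237]
q=Σ⁻¹𝟙 = [11.7262  11.6448  23.4575  42.0824]
a=μᵀp=0.829130  b=𝟙ᵀp=6.571715  c=𝟙ᵀq=88.910918  D=ac−b²=30.531309
λ₁=(c·0.098−b)/D = (88.910918·0.098−6.571715)/30.531309 = 0.070143
λ₂=(a−b·0.098)/D = (0.829130−6.571715·0.098)/30.531309 = 0.006063
w* = 0.070143·p + 0.006063·q:
  w_0 = 0.070143·0.8025 + 0.006063·11.7262 = 0.1274  (Qualcomm)
  w_1 = 0.070143·2.5388 + 0.006063·11.6448 = 0.2487  (Chevron)
  w_2 = 0.070143·2.3068 + 0.006063·23.4575 = 0.3040  (GE)
  w_3 = 0.070143·0.9237 + 0.006063·42.0824 = 0.3199  (Exxon)
Σw_i=1.0000  μᵀw=0.0980
σ²=wᵀΣw=λ₁·μ_p+λ₂ = 0.070143·0.098 + 0.006063 = 0.012937 ≈ 0.0129

0.1274  0.2487  0.3040  0.3199


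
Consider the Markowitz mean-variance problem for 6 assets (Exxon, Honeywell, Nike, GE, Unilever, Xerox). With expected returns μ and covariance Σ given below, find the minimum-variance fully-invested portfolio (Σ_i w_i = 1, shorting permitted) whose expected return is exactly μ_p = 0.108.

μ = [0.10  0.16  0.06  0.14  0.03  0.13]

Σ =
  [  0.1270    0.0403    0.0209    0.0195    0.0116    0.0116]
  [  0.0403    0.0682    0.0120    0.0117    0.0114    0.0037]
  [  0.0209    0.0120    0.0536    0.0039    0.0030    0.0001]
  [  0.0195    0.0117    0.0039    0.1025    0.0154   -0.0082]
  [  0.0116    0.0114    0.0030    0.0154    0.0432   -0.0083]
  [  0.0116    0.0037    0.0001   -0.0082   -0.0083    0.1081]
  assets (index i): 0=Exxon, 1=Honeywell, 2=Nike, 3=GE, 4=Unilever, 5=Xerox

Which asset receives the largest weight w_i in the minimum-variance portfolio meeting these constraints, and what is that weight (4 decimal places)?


p=Σ⁻¹μ = [-0.3030  2.1299  0.6689  1.2615  -0.0414  1.2541]
q=Σ⁻¹𝟙 = [-0.8826  7.3426  15.7429  6.3364  20.2307  11.1135]
a=μᵀp=0.689009  b=𝟙ᵀp=4.969910  c=𝟙ᵀq=59.883517  D=ac−b²=16.560309
λ₁=(c·0.108−b)/D = (59.883517·0.108−4.969910)/16.560309 = 0.090428
λ₂=(a−b·0.108)/D = (0.689009−4.969910·0.108)/16.560309 = 0.009194
w* = 0.090428·p + 0.009194·q:
  w_0 = 0.090428·-0.3030 + 0.009194·-0.8826 = -0.0355  (Exxon)
  w_1 = 0.090428·2.1299 + 0.009194·7.3426 = 0.2601  (Honeywell)
  w_2 = 0.090428·0.6689 + 0.009194·15.7429 = 0.2052  (Nike)
  w_3 = 0.090428·1.2615 + 0.009194·6.3364 = 0.1723  (GE)
  w_4 = 0.090428·-0.0414 + 0.009194·20.2307 = 0.1823  (Unilever)
  w_5 = 0.090428·1.2541 + 0.009194·11.1135 = 0.2156  (Xerox)
Σw_i=1.0000  μᵀw=0.1080
σ²=wᵀΣw=λ₁·μ_p+λ₂ = 0.090428·0.108 + 0.009194 = 0.018960 ≈ 0.0190

Honeywell (0.2601)


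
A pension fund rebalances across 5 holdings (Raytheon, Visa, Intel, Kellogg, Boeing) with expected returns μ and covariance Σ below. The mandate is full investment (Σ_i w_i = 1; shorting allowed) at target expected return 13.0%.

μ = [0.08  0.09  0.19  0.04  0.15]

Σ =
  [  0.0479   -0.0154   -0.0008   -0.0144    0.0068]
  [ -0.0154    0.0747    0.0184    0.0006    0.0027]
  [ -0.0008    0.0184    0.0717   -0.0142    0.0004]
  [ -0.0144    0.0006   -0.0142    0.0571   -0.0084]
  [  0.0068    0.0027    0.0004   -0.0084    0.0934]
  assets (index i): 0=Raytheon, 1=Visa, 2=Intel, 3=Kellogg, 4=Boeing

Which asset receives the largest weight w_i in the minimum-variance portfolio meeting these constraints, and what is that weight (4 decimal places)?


Intel (0.3838)

g=Σ⁻¹μ = [2.4720  0.9298  2.8784  2.2639  1.5904]
h=Σ⁻¹𝟙 = [34.2284  15.7458  16.4938  31.6311  10.5336]
a=μᵀg=1.157455  b=𝟙ᵀg=10.134505  c=𝟙ᵀh=108.632718  D=ac−b²=23.029306
λ₁=(c·0.130−b)/D = (108.632718·0.130−10.134505)/23.029306 = 0.173160
λ₂=(a−b·0.130)/D = (1.157455−10.134505·0.130)/23.029306 = -0.006949
w* = 0.173160·g + -0.006949·h:
  w_0 = 0.173160·2.4720 + -0.006949·34.2284 = 0.1902  (Raytheon)
  w_1 = 0.173160·0.9298 + -0.006949·15.7458 = 0.0516  (Visa)
  w_2 = 0.173160·2.8784 + -0.006949·16.4938 = 0.3838  (Intel)
  w_3 = 0.173160·2.2639 + -0.006949·31.6311 = 0.1722  (Kellogg)
  w_4 = 0.173160·1.5904 + -0.006949·10.5336 = 0.2022  (Boeing)
Σw_i=1.0000  μᵀw=0.1300
σ²=wᵀΣw=λ₁·μ_p+λ₂ = 0.173160·0.130 + -0.006949 = 0.015562 ≈ 0.0156


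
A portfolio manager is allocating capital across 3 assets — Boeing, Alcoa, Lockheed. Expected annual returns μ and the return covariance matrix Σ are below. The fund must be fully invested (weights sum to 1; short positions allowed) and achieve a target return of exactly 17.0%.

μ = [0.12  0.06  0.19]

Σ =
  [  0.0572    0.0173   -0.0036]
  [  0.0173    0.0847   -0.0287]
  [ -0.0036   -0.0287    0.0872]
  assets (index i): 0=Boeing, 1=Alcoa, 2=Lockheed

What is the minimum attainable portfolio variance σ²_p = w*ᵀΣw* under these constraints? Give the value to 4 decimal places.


x=Σ⁻¹μ = [1.8956  1.2224  2.6595]
y=Σ⁻¹𝟙 = [14.1167  14.6389  16.8688]
a=μᵀx=0.806110  b=𝟙ᵀx=5.777403  c=𝟙ᵀy=45.624357  D=ac−b²=3.399870
λ₁=(c·0.170−b)/D = (45.624357·0.170−5.777403)/3.399870 = 0.582004
λ₂=(a−b·0.170)/D = (0.806110−5.777403·0.170)/3.399870 = -0.051781
w* = 0.582004·x + -0.051781·y:
  w_0 = 0.582004·1.8956 + -0.051781·14.1167 = 0.3723  (Boeing)
  w_1 = 0.582004·1.2224 + -0.051781·14.6389 = -0.0466  (Alcoa)
  w_2 = 0.582004·2.6595 + -0.051781·16.8688 = 0.6743  (Lockheed)
Σw_i=1.0000  μᵀw=0.1700
σ²=wᵀΣw=λ₁·μ_p+λ₂ = 0.582004·0.170 + -0.051781 = 0.047160 ≈ 0.0472

0.0472


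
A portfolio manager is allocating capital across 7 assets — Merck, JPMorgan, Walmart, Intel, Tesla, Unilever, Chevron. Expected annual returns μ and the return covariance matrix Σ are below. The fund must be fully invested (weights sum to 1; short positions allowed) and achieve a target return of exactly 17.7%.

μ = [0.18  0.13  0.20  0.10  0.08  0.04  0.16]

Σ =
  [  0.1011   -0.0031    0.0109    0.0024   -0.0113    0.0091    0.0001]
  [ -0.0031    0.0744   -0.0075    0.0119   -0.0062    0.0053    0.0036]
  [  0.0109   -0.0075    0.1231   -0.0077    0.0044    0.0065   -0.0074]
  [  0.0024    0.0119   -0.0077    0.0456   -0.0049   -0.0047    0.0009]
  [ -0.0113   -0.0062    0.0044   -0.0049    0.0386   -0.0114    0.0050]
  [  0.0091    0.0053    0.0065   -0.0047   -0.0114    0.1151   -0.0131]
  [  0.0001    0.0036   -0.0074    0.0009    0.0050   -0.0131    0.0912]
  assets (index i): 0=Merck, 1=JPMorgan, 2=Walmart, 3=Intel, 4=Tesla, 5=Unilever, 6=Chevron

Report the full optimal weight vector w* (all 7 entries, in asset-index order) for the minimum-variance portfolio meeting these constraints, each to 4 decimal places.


p=Σ⁻¹μ = [1.8741  1.7515  1.6731  2.2658  2.9552  0.6054  1.7215]
q=Σ⁻¹𝟙 = [11.6893  12.4204  8.0733  24.3599  35.7990  12.4953  10.7087]
a=μᵀp=1.662294  b=𝟙ᵀp=12.846495  c=𝟙ᵀq=115.545841  D=ac−b²=27.038669
λ₁=(c·0.177−b)/D = (115.545841·0.177−12.846495)/27.038669 = 0.281268
λ₂=(a−b·0.177)/D = (1.662294−12.846495·0.177)/27.038669 = -0.022617
w* = 0.281268·p + -0.022617·q:
  w_0 = 0.281268·1.8741 + -0.022617·11.6893 = 0.2627  (Merck)
  w_1 = 0.281268·1.7515 + -0.022617·12.4204 = 0.2117  (JPMorgan)
  w_2 = 0.281268·1.6731 + -0.022617·8.0733 = 0.2880  (Walmart)
  w_3 = 0.281268·2.2658 + -0.022617·24.3599 = 0.0863  (Intel)
  w_4 = 0.281268·2.9552 + -0.022617·35.7990 = 0.0215  (Tesla)
  w_5 = 0.281268·0.6054 + -0.022617·12.4953 = -0.1123  (Unilever)
  w_6 = 0.281268·1.7215 + -0.022617·10.7087 = 0.2420  (Chevron)
Σw_i=1.0000  μᵀw=0.1770
σ²=wᵀΣw=λ₁·μ_p+λ₂ = 0.281268·0.177 + -0.022617 = 0.027167 ≈ 0.0272

0.2627  0.2117  0.2880  0.0863  0.0215  -0.1123  0.2420


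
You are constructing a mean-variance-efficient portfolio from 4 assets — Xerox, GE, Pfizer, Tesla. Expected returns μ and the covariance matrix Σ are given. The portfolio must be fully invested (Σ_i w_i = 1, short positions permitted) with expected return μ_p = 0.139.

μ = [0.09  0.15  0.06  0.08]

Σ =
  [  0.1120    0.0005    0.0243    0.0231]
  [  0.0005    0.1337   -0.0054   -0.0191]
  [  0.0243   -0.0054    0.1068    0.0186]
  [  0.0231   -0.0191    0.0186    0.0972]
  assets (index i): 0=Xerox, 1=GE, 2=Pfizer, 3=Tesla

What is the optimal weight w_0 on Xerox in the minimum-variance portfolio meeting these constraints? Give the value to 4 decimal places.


x=Σ⁻¹μ = [0.5416  1.2590  0.3499  0.8748]
y=Σ⁻¹𝟙 = [5.4320  9.0902  6.9403  9.4553]
a=μᵀx=0.328568  b=𝟙ᵀx=3.025250  c=𝟙ᵀy=30.917773  D=ac−b²=1.006449
λ₁=(c·0.139−b)/D = (30.917773·0.139−3.025250)/1.006449 = 1.264168
λ₂=(a−b·0.139)/D = (0.328568−3.025250·0.139)/1.006449 = -0.091353
w* = 1.264168·x + -0.091353·y:
  w_0 = 1.264168·0.5416 + -0.091353·5.4320 = 0.1885  (Xerox)
  w_1 = 1.264168·1.2590 + -0.091353·9.0902 = 0.7612  (GE)
  w_2 = 1.264168·0.3499 + -0.091353·6.9403 = -0.1917  (Pfizer)
  w_3 = 1.264168·0.8748 + -0.091353·9.4553 = 0.2421  (Tesla)
Σw_i=1.0000  μᵀw=0.1390
σ²=wᵀΣw=λ₁·μ_p+λ₂ = 1.264168·0.139 + -0.091353 = 0.084367 ≈ 0.0844

0.1885


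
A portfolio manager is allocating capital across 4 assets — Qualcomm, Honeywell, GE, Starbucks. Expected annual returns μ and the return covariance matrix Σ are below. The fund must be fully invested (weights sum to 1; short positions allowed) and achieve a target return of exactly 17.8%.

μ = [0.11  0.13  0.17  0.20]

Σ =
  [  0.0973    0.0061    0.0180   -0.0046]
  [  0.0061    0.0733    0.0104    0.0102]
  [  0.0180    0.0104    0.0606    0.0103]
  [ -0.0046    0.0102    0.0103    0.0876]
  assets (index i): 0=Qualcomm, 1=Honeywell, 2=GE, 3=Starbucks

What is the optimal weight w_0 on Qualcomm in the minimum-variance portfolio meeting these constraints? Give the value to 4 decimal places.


g=Σ⁻¹μ = [0.7719  1.1475  2.0478  1.9493]
h=Σ⁻¹𝟙 = [8.0956  10.1347  10.7608  9.3953]
a=μᵀg=0.972055  b=𝟙ᵀg=5.916429  c=𝟙ᵀh=38.386429  D=ac−b²=2.309602
λ₁=(c·0.178−b)/D = (38.386429·0.178−5.916429)/2.309602 = 0.396759
λ₂=(a−b·0.178)/D = (0.972055−5.916429·0.178)/2.309602 = -0.035101
w* = 0.396759·g + -0.035101·h:
  w_0 = 0.396759·0.7719 + -0.035101·8.0956 = 0.0221  (Qualcomm)
  w_1 = 0.396759·1.1475 + -0.035101·10.1347 = 0.0995  (Honeywell)
  w_2 = 0.396759·2.0478 + -0.035101·10.7608 = 0.4348  (GE)
  w_3 = 0.396759·1.9493 + -0.035101·9.3953 = 0.4436  (Starbucks)
Σw_i=1.0000  μᵀw=0.1780
σ²=wᵀΣw=λ₁·μ_p+λ₂ = 0.396759·0.178 + -0.035101 = 0.035522 ≈ 0.0355

0.0221


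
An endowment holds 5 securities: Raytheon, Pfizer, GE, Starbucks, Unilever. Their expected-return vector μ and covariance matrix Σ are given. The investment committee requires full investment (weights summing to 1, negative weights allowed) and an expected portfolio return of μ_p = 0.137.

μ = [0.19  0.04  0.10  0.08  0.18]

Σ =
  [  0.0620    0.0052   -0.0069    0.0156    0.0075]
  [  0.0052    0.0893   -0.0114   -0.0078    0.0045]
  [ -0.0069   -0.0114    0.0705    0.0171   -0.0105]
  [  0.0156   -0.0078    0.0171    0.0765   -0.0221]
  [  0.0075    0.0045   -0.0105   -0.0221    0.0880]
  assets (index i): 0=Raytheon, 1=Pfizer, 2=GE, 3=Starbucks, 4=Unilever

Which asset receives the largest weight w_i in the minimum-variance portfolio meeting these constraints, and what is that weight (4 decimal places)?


Raytheon (0.2844)

u=Σ⁻¹μ = [2.7877  0.4839  1.9190  0.7320  2.1959]
v=Σ⁻¹𝟙 = [11.9488  12.9715  16.6200  12.5211  14.8095]
a=μᵀu=1.194747  b=𝟙ᵀu=8.118538  c=𝟙ᵀv=68.870970  D=ac−b²=16.372704
λ₁=(c·0.137−b)/D = (68.870970·0.137−8.118538)/16.372704 = 0.080426
λ₂=(a−b·0.137)/D = (1.194747−8.118538·0.137)/16.372704 = 0.005039
w* = 0.080426·u + 0.005039·v:
  w_0 = 0.080426·2.7877 + 0.005039·11.9488 = 0.2844  (Raytheon)
  w_1 = 0.080426·0.4839 + 0.005039·12.9715 = 0.1043  (Pfizer)
  w_2 = 0.080426·1.9190 + 0.005039·16.6200 = 0.2381  (GE)
  w_3 = 0.080426·0.7320 + 0.005039·12.5211 = 0.1220  (Starbucks)
  w_4 = 0.080426·2.1959 + 0.005039·14.8095 = 0.2512  (Unilever)
Σw_i=1.0000  μᵀw=0.1370
σ²=wᵀΣw=λ₁·μ_p+λ₂ = 0.080426·0.137 + 0.005039 = 0.016058 ≈ 0.0161


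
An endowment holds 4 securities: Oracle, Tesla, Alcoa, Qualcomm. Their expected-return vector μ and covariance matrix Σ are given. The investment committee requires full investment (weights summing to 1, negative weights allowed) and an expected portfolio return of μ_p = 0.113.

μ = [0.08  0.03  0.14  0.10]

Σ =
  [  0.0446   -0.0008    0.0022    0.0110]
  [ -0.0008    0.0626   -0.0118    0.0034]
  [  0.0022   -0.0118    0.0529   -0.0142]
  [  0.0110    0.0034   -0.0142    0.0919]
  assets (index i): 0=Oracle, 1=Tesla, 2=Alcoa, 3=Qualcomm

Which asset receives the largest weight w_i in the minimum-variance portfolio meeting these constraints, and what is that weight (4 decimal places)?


u=Σ⁻¹μ = [1.3127  1.0224  3.1921  1.3864]
v=Σ⁻¹𝟙 = [18.5760  20.4450  25.8862  11.9014]
a=μᵀu=0.721227  b=𝟙ᵀu=6.913643  c=𝟙ᵀv=76.808600  D=ac−b²=7.597996
λ₁=(c·0.113−b)/D = (76.808600·0.113−6.913643)/7.597996 = 0.232394
λ₂=(a−b·0.113)/D = (0.721227−6.913643·0.113)/7.597996 = -0.007899
w* = 0.232394·u + -0.007899·v:
  w_0 = 0.232394·1.3127 + -0.007899·18.5760 = 0.1583  (Oracle)
  w_1 = 0.232394·1.0224 + -0.007899·20.4450 = 0.0761  (Tesla)
  w_2 = 0.232394·3.1921 + -0.007899·25.8862 = 0.5374  (Alcoa)
  w_3 = 0.232394·1.3864 + -0.007899·11.9014 = 0.2282  (Qualcomm)
Σw_i=1.0000  μᵀw=0.1130
σ²=wᵀΣw=λ₁·μ_p+λ₂ = 0.232394·0.113 + -0.007899 = 0.018362 ≈ 0.0184

Alcoa (0.5374)


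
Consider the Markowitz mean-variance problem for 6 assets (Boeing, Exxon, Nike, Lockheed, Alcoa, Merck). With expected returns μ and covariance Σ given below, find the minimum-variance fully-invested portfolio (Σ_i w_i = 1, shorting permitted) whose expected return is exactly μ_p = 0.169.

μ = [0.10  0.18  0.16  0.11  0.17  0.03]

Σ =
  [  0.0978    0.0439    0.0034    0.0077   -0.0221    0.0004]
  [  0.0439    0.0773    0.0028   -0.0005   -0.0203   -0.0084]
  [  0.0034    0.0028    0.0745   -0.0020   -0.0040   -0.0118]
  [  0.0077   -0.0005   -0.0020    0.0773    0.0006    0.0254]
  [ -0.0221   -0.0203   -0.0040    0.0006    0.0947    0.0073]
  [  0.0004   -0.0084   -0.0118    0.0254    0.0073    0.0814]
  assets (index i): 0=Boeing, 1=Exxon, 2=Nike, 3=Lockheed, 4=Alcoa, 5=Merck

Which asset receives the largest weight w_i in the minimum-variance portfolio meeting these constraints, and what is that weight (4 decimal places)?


Exxon (0.3643)

x=Σ⁻¹μ = [0.1026  2.8911  2.2598  1.3567  2.4990  0.3465]
y=Σ⁻¹𝟙 = [5.8597  14.2484  15.5305  8.8193  14.6634  11.9109]
a=μᵀx=1.476697  b=𝟙ᵀx=9.455788  c=𝟙ᵀy=71.032215  D=ac−b²=15.481137
λ₁=(c·0.169−b)/D = (71.032215·0.169−9.455788)/15.481137 = 0.164630
λ₂=(a−b·0.169)/D = (1.476697−9.455788·0.169)/15.481137 = -0.007837
w* = 0.164630·x + -0.007837·y:
  w_0 = 0.164630·0.1026 + -0.007837·5.8597 = -0.0290  (Boeing)
  w_1 = 0.164630·2.8911 + -0.007837·14.2484 = 0.3643  (Exxon)
  w_2 = 0.164630·2.2598 + -0.007837·15.5305 = 0.2503  (Nike)
  w_3 = 0.164630·1.3567 + -0.007837·8.8193 = 0.1542  (Lockheed)
  w_4 = 0.164630·2.4990 + -0.007837·14.6634 = 0.2965  (Alcoa)
  w_5 = 0.164630·0.3465 + -0.007837·11.9109 = -0.0363  (Merck)
Σw_i=1.0000  μᵀw=0.1690
σ²=wᵀΣw=λ₁·μ_p+λ₂ = 0.164630·0.169 + -0.007837 = 0.019985 ≈ 0.0200


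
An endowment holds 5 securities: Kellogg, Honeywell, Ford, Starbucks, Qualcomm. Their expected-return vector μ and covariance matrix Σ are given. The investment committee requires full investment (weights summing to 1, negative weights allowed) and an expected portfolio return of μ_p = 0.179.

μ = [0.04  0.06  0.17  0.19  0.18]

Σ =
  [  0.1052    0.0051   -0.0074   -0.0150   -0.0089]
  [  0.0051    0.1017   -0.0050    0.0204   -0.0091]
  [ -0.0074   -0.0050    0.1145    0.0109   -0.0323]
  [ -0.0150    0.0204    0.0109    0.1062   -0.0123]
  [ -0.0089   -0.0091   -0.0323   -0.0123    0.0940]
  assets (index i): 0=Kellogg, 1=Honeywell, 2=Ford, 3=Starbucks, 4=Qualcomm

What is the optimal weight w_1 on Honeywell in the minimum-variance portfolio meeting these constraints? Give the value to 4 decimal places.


x=Σ⁻¹μ = [1.0559  0.5321  2.2642  1.9628  3.1012]
y=Σ⁻¹𝟙 = [13.1211  9.5525  14.4160  10.1658  19.0892]
a=μᵀx=1.390230  b=𝟙ᵀx=8.916267  c=𝟙ᵀy=66.344600  D=ac−b²=12.734437
λ₁=(c·0.179−b)/D = (66.344600·0.179−8.916267)/12.734437 = 0.232395
λ₂=(a−b·0.179)/D = (1.390230−8.916267·0.179)/12.734437 = -0.016159
w* = 0.232395·x + -0.016159·y:
  w_0 = 0.232395·1.0559 + -0.016159·13.1211 = 0.0334  (Kellogg)
  w_1 = 0.232395·0.5321 + -0.016159·9.5525 = -0.0307  (Honeywell)
  w_2 = 0.232395·2.2642 + -0.016159·14.4160 = 0.2932  (Ford)
  w_3 = 0.232395·1.9628 + -0.016159·10.1658 = 0.2919  (Starbucks)
  w_4 = 0.232395·3.1012 + -0.016159·19.0892 = 0.4122  (Qualcomm)
Σw_i=1.0000  μᵀw=0.1790
σ²=wᵀΣw=λ₁·μ_p+λ₂ = 0.232395·0.179 + -0.016159 = 0.025439 ≈ 0.0254

-0.0307
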